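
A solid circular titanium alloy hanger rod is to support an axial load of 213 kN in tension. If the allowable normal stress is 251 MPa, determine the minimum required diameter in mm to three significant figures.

32.9 mm

Required area A ≥ P/σ_allow = 213000/251 = 848.6 mm².
For a solid circular section, d ≥ √(4A/π) = 32.87 mm.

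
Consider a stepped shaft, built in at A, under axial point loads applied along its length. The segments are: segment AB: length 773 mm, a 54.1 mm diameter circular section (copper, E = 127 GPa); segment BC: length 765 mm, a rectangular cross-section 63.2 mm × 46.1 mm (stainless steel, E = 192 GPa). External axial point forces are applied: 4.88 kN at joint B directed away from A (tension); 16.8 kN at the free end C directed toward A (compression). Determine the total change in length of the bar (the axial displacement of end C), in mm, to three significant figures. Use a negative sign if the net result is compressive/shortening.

-0.0545 mm

Internal axial forces (sectioning from the free end, tension +): N_BC = -16.8 kN, N_AB = -11.92 kN.
A_AB = 2299 mm².
A_BC = 2914 mm².
δ_AB = -11920·773/(2299·127000) = -0.03156 mm
δ_BC = -16800·765/(2914·192000) = -0.02297 mm
δ = Σδ_i = -0.05454 mm.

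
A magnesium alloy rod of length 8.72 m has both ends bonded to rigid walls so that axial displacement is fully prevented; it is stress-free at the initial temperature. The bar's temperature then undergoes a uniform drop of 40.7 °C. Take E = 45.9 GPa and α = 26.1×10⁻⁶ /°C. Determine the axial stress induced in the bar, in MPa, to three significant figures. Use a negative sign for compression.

48.8 MPa

Free thermal expansion αLΔT = 26.1e-6 · 8720 · -40.7 = -9.263 mm.
The walls impose strain ε = −(-9.263)/8720 = 1.0623e-03; σ = Eε = 45900 · 1.0623e-03 = 48.76 MPa.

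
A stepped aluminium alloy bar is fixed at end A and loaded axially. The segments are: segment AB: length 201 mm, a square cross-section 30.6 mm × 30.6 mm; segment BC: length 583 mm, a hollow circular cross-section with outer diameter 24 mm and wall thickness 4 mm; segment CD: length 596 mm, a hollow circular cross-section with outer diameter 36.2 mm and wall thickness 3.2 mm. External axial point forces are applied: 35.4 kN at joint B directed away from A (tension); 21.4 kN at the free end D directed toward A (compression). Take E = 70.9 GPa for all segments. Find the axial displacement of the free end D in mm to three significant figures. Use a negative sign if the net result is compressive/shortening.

-1.20 mm

Internal axial forces (sectioning from the free end, tension +): N_CD = -21.4 kN, N_BC = -21.4 kN, N_AB = 14 kN.
A_AB = 936.4 mm².
A_BC = 251.3 mm².
A_CD = 331.8 mm².
δ_AB = 14000·201/(936.4·70900) = 0.04239 mm
δ_BC = -21400·583/(251.3·70900) = -0.7002 mm
δ_CD = -21400·596/(331.8·70900) = -0.5423 mm
δ = Σδ_i = -1.2 mm.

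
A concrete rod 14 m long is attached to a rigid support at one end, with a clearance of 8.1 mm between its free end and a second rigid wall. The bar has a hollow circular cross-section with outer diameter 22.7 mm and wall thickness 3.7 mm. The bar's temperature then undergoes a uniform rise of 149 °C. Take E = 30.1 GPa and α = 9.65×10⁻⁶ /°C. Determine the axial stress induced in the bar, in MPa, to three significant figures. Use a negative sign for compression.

Free thermal expansion αLΔT = 9.65e-6 · 14000 · 149 = 20.13 mm.
The walls engage after the gap closes; constrained expansion = 20.13 − 8.1 = 12.03 mm.
The walls impose strain ε = −(12.03)/14000 = -8.5928e-04; σ = Eε = 30100 · -8.5928e-04 = -25.86 MPa.

-25.9 MPa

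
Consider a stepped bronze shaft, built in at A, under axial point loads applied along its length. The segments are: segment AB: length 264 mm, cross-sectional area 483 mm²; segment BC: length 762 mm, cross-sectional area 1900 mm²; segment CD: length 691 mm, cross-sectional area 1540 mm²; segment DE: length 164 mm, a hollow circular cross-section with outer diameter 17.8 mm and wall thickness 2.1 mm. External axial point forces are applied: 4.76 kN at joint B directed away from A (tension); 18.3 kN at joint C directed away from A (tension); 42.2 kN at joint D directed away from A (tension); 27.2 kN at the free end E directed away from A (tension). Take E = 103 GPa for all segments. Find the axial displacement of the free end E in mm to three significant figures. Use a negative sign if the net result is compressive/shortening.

1.55 mm

Internal axial forces (sectioning from the free end, tension +): N_DE = 27.2 kN, N_CD = 69.4 kN, N_BC = 87.7 kN, N_AB = 92.46 kN.
A_DE = 103.6 mm².
δ_AB = 92460·264/(483·103000) = 0.4907 mm
δ_BC = 87700·762/(1900·103000) = 0.3415 mm
δ_CD = 69400·691/(1540·103000) = 0.3023 mm
δ_DE = 27200·164/(103.6·103000) = 0.4181 mm
δ = Σδ_i = 1.553 mm.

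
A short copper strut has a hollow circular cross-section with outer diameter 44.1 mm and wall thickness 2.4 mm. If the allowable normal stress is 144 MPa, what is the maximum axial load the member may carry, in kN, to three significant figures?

45.3 kN

A = 314.4 mm².
P_max = σ_allow · A = 144 · 314.4 = 45280 N = 45.28 kN.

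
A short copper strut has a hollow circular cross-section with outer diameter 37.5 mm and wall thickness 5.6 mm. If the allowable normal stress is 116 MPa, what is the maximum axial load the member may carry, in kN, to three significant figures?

A = 561.2 mm².
P_max = σ_allow · A = 116 · 561.2 = 65100 N = 65.1 kN.

65.1 kN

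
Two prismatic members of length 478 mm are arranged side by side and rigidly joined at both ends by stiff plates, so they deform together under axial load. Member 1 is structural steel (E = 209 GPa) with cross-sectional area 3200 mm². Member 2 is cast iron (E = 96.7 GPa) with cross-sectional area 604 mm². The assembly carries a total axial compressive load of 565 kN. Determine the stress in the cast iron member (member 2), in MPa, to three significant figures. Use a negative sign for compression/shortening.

-75.1 MPa

Equal strain + equilibrium ⇒ each member carries load in proportion to AE: A₁E₁ = 668800000 N, A₂E₂ = 58410000 N, ΣAE = 727200000 N.
σ₂ = P·E₂/ΣAE = -565000·96700/727200000 = -75.13 MPa.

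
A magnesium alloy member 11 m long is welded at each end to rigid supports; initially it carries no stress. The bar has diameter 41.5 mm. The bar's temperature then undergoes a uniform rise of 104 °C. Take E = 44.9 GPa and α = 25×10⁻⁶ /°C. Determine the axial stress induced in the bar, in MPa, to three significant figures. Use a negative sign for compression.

-117 MPa

Free thermal expansion αLΔT = 25e-6 · 11000 · 104 = 28.6 mm.
The walls impose strain ε = −(28.6)/11000 = -2.6000e-03; σ = Eε = 44900 · -2.6000e-03 = -116.7 MPa.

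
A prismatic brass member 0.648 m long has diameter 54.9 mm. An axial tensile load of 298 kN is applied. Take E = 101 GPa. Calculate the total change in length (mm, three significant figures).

0.808 mm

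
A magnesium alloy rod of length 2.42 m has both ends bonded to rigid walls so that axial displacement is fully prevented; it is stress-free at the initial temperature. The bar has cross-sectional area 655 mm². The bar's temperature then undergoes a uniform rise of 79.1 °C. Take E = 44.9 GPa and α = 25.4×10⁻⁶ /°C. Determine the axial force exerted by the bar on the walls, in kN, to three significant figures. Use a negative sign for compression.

-59.1 kN

Free thermal expansion αLΔT = 25.4e-6 · 2420 · 79.1 = 4.862 mm.
The walls impose strain ε = −(4.862)/2420 = -2.0091e-03; σ = Eε = 44900 · -2.0091e-03 = -90.21 MPa.
Wall reaction R = σ·A = -90.21·655 = -59090 N = -59.09 kN.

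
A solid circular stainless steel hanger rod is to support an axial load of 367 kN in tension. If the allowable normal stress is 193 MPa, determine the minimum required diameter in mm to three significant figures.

Required area A ≥ P/σ_allow = 367000/193 = 1902 mm².
For a solid circular section, d ≥ √(4A/π) = 49.21 mm.

49.2 mm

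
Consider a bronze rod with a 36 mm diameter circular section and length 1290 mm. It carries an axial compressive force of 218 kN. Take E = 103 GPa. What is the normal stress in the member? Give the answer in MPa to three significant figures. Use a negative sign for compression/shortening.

A = 1018 mm².
σ = N/A = -218000/1018 = -214.2 MPa.

-214 MPa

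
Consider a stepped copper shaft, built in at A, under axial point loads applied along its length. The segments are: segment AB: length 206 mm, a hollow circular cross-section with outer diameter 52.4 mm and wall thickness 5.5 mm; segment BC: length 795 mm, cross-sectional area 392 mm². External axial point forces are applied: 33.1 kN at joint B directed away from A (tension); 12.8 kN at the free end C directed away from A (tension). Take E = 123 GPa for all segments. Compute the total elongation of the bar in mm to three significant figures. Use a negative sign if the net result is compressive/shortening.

0.306 mm

Internal axial forces (sectioning from the free end, tension +): N_BC = 12.8 kN, N_AB = 45.9 kN.
A_AB = 810.4 mm².
δ_AB = 45900·206/(810.4·123000) = 0.09486 mm
δ_BC = 12800·795/(392·123000) = 0.2111 mm
δ = Σδ_i = 0.3059 mm.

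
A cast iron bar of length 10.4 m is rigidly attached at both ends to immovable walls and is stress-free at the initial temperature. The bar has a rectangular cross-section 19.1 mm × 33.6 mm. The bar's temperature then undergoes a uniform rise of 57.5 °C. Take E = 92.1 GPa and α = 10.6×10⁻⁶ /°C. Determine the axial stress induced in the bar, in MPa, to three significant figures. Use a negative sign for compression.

-56.1 MPa

Free thermal expansion αLΔT = 10.6e-6 · 10400 · 57.5 = 6.339 mm.
The walls impose strain ε = −(6.339)/10400 = -6.0950e-04; σ = Eε = 92100 · -6.0950e-04 = -56.13 MPa.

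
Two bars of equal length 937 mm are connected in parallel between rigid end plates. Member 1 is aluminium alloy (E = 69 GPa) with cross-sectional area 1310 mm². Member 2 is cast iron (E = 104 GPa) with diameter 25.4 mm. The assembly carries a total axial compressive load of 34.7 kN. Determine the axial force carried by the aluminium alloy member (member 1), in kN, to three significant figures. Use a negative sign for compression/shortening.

-21.9 kN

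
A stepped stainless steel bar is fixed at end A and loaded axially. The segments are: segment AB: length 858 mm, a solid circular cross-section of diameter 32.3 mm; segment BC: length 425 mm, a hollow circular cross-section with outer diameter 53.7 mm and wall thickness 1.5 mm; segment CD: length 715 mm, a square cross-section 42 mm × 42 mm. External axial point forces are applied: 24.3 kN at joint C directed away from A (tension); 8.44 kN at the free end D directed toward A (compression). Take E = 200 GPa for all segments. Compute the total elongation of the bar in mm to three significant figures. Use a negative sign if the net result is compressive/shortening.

0.203 mm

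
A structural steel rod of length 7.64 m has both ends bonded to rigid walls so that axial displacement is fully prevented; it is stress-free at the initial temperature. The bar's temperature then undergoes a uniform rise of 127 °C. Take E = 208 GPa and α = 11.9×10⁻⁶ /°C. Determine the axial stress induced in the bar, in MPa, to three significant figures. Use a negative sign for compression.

Free thermal expansion αLΔT = 11.9e-6 · 7640 · 127 = 11.55 mm.
The walls impose strain ε = −(11.55)/7640 = -1.5113e-03; σ = Eε = 208000 · -1.5113e-03 = -314.4 MPa.

-314 MPa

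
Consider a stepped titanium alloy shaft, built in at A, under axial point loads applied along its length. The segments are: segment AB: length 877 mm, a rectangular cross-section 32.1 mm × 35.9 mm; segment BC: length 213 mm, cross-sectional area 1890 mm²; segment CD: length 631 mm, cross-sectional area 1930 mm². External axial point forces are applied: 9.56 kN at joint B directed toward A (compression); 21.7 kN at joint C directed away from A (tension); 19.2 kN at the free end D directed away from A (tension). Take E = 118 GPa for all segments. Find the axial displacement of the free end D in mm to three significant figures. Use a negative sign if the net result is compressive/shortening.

0.294 mm

Internal axial forces (sectioning from the free end, tension +): N_CD = 19.2 kN, N_BC = 40.9 kN, N_AB = 31.34 kN.
A_AB = 1152 mm².
δ_AB = 31340·877/(1152·118000) = 0.2021 mm
δ_BC = 40900·213/(1890·118000) = 0.03906 mm
δ_CD = 19200·631/(1930·118000) = 0.0532 mm
δ = Σδ_i = 0.2944 mm.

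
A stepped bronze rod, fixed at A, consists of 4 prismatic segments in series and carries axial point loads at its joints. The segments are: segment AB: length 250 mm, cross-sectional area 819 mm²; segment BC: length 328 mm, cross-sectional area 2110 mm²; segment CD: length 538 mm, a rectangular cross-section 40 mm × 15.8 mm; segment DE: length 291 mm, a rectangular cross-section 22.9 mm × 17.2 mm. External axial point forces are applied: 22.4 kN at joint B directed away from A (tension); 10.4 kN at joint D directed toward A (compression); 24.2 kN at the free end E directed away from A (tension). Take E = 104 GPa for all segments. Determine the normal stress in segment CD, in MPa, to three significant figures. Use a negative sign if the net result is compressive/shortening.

Internal axial forces (sectioning from the free end, tension +): N_DE = 24.2 kN, N_CD = 13.8 kN, N_BC = 13.8 kN, N_AB = 36.2 kN.
A_CD = 632 mm².
σ_CD = N_CD/A_CD = 13800/632 = 21.84 MPa.

21.8 MPa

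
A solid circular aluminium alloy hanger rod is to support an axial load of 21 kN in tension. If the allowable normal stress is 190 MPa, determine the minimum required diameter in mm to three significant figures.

11.9 mm

Required area A ≥ P/σ_allow = 21000/190 = 110.5 mm².
For a solid circular section, d ≥ √(4A/π) = 11.86 mm.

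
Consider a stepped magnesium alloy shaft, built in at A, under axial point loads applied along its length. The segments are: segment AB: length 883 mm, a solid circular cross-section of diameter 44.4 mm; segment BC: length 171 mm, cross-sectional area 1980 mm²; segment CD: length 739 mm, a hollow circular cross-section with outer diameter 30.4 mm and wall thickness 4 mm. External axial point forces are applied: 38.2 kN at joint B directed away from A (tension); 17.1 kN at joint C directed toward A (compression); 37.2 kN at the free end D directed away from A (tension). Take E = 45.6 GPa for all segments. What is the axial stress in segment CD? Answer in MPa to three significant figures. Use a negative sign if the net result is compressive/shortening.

112 MPa

Internal axial forces (sectioning from the free end, tension +): N_CD = 37.2 kN, N_BC = 20.1 kN, N_AB = 58.3 kN.
A_CD = 331.8 mm².
σ_CD = N_CD/A_CD = 37200/331.8 = 112.1 MPa.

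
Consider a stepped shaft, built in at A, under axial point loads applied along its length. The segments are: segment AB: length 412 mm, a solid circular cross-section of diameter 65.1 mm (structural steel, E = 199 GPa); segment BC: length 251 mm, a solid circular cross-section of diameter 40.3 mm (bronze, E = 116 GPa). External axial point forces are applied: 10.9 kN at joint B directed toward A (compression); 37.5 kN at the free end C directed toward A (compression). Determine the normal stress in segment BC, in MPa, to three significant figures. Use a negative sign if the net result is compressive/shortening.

Internal axial forces (sectioning from the free end, tension +): N_BC = -37.5 kN, N_AB = -48.4 kN.
A_BC = 1276 mm².
σ_BC = N_BC/A_BC = -37500/1276 = -29.4 MPa.

-29.4 MPa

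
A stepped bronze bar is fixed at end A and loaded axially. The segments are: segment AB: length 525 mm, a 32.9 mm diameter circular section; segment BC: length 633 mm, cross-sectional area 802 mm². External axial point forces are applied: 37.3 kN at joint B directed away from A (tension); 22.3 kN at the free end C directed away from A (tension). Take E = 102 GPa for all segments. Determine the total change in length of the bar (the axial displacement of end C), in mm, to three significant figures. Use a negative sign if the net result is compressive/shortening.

Internal axial forces (sectioning from the free end, tension +): N_BC = 22.3 kN, N_AB = 59.6 kN.
A_AB = 850.1 mm².
δ_AB = 59600·525/(850.1·102000) = 0.3608 mm
δ_BC = 22300·633/(802·102000) = 0.1726 mm
δ = Σδ_i = 0.5334 mm.

0.533 mm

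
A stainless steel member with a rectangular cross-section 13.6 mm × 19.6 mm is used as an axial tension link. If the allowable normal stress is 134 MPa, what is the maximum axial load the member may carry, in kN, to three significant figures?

A = 266.6 mm².
P_max = σ_allow · A = 134 · 266.6 = 35720 N = 35.72 kN.

35.7 kN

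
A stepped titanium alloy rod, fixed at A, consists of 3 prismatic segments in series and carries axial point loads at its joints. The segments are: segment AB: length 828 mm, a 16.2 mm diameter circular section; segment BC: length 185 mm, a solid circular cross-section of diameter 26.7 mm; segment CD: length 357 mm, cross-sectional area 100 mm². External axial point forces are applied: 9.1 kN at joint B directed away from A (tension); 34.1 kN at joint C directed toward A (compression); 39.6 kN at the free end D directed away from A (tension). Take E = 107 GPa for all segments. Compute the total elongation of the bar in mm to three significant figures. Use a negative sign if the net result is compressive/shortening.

Internal axial forces (sectioning from the free end, tension +): N_CD = 39.6 kN, N_BC = 5.5 kN, N_AB = 14.6 kN.
A_AB = 206.1 mm².
A_BC = 559.9 mm².
δ_AB = 14600·828/(206.1·107000) = 0.5481 mm
δ_BC = 5500·185/(559.9·107000) = 0.01698 mm
δ_CD = 39600·357/(100·107000) = 1.321 mm
δ = Σδ_i = 1.886 mm.

1.89 mm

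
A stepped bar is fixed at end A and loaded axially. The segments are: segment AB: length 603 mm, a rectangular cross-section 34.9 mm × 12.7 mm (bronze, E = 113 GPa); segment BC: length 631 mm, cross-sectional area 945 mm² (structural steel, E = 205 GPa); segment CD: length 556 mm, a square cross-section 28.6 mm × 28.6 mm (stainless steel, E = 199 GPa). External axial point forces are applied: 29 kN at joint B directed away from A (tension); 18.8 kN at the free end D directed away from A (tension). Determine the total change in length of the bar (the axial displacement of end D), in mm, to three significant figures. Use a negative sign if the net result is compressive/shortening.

Internal axial forces (sectioning from the free end, tension +): N_CD = 18.8 kN, N_BC = 18.8 kN, N_AB = 47.8 kN.
A_AB = 443.2 mm².
A_CD = 818 mm².
δ_AB = 47800·603/(443.2·113000) = 0.5755 mm
δ_BC = 18800·631/(945·205000) = 0.06124 mm
δ_CD = 18800·556/(818·199000) = 0.06422 mm
δ = Σδ_i = 0.7009 mm.

0.701 mm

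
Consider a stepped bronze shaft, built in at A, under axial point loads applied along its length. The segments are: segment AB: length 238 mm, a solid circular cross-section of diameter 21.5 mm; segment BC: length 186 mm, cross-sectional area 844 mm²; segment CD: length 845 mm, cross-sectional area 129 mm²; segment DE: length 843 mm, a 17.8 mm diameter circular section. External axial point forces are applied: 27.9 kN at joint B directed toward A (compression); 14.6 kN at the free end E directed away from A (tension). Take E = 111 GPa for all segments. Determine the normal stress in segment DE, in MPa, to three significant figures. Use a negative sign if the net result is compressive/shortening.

58.7 MPa

Internal axial forces (sectioning from the free end, tension +): N_DE = 14.6 kN, N_CD = 14.6 kN, N_BC = 14.6 kN, N_AB = -13.3 kN.
A_DE = 248.8 mm².
σ_DE = N_DE/A_DE = 14600/248.8 = 58.67 MPa.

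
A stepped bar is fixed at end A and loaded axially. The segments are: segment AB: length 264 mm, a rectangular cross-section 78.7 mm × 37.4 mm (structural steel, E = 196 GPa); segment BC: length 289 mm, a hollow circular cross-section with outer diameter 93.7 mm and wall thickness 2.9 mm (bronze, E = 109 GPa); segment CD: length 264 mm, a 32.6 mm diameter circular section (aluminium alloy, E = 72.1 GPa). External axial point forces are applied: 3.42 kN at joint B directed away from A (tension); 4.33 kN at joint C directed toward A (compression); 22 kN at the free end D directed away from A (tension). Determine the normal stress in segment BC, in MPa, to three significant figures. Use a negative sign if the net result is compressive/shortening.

Internal axial forces (sectioning from the free end, tension +): N_CD = 22 kN, N_BC = 17.67 kN, N_AB = 21.09 kN.
A_BC = 827.2 mm².
σ_BC = N_BC/A_BC = 17670/827.2 = 21.36 MPa.

21.4 MPa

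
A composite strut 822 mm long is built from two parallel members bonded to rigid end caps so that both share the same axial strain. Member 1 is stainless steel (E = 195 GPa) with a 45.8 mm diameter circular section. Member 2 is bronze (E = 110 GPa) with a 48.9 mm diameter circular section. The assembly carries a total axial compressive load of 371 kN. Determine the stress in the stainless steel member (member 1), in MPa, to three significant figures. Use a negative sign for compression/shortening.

-137 MPa

A_1 = 1647 mm².
A_2 = 1878 mm².
Equal strain + equilibrium ⇒ each member carries load in proportion to AE: A₁E₁ = 321300000 N, A₂E₂ = 206600000 N, ΣAE = 527800000 N.
σ₁ = P·E₁/ΣAE = -371000·195000/527800000 = -137.1 MPa.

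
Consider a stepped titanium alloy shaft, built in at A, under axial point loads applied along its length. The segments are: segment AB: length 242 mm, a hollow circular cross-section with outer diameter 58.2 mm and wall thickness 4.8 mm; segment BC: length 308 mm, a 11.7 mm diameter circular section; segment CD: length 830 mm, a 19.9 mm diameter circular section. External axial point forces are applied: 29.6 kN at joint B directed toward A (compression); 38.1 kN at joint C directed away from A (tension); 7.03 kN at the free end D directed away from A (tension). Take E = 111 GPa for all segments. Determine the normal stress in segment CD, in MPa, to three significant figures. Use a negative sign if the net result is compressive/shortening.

Internal axial forces (sectioning from the free end, tension +): N_CD = 7.03 kN, N_BC = 45.13 kN, N_AB = 15.53 kN.
A_CD = 311 mm².
σ_CD = N_CD/A_CD = 7030/311 = 22.6 MPa.

22.6 MPa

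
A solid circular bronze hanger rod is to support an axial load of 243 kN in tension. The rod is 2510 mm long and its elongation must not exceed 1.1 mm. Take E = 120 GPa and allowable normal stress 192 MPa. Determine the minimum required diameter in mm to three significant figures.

76.7 mm

Required area A ≥ P/σ_allow = 243000/192 = 1266 mm².
For a solid circular section, d ≥ √(4A/π) = 40.14 mm.
Elongation limit: A ≥ PL/(Eδ_allow) = 243000·2510/(120000·1.1) = 4621 mm² ⇒ d ≥ 76.7 mm.
The elongation limit governs.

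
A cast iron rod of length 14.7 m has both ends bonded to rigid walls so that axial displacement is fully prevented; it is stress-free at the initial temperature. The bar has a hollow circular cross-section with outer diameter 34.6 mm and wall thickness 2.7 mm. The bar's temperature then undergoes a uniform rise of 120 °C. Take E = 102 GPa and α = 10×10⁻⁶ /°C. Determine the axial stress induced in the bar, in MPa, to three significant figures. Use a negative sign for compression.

-122 MPa

Free thermal expansion αLΔT = 10e-6 · 14700 · 120 = 17.64 mm.
The walls impose strain ε = −(17.64)/14700 = -1.2000e-03; σ = Eε = 102000 · -1.2000e-03 = -122.4 MPa.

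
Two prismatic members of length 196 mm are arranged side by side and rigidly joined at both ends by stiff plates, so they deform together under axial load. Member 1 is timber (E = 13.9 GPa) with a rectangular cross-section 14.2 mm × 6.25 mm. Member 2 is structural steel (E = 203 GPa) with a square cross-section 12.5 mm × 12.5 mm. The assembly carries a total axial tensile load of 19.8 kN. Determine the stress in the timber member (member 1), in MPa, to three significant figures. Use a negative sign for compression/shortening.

A_1 = 88.75 mm².
A_2 = 156.2 mm².
Equal strain + equilibrium ⇒ each member carries load in proportion to AE: A₁E₁ = 1234000 N, A₂E₂ = 31720000 N, ΣAE = 32950000 N.
σ₁ = P·E₁/ΣAE = 19800·13900/32950000 = 8.352 MPa.

8.35 MPa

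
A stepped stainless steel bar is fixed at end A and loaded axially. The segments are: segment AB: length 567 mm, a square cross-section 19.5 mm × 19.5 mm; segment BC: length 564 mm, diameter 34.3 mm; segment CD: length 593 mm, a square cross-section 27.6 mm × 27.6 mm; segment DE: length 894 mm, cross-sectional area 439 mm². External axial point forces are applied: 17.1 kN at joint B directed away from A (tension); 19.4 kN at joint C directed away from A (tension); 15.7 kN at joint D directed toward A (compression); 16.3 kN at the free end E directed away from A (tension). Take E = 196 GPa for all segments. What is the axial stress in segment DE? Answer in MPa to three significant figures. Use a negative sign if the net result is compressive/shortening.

37.1 MPa

Internal axial forces (sectioning from the free end, tension +): N_DE = 16.3 kN, N_CD = 0.6 kN, N_BC = 20 kN, N_AB = 37.1 kN.
σ_DE = N_DE/A_DE = 16300/439 = 37.13 MPa.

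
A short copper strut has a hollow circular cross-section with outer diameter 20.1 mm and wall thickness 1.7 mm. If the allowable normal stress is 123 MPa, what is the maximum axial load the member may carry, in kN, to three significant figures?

A = 98.27 mm².
P_max = σ_allow · A = 123 · 98.27 = 12090 N = 12.09 kN.

12.1 kN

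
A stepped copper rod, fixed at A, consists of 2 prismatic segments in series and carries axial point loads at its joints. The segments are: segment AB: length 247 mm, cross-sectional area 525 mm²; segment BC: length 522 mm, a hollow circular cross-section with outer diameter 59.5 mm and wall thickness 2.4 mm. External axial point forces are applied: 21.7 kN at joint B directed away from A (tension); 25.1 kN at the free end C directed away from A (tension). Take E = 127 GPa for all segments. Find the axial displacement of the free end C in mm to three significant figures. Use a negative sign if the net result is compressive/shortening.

0.413 mm

Internal axial forces (sectioning from the free end, tension +): N_BC = 25.1 kN, N_AB = 46.8 kN.
A_BC = 430.5 mm².
δ_AB = 46800·247/(525·127000) = 0.1734 mm
δ_BC = 25100·522/(430.5·127000) = 0.2396 mm
δ = Σδ_i = 0.413 mm.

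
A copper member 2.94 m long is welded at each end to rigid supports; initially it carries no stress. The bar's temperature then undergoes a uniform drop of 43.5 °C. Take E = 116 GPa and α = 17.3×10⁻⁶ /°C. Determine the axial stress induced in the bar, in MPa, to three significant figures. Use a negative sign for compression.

Free thermal expansion αLΔT = 17.3e-6 · 2940 · -43.5 = -2.212 mm.
The walls impose strain ε = −(-2.212)/2940 = 7.5255e-04; σ = Eε = 116000 · 7.5255e-04 = 87.3 MPa.

87.3 MPa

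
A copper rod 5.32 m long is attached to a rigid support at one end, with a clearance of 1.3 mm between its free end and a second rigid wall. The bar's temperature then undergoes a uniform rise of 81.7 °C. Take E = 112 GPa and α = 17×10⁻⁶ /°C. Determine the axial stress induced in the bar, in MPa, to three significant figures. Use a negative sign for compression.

-128 MPa

Free thermal expansion αLΔT = 17e-6 · 5320 · 81.7 = 7.389 mm.
The walls engage after the gap closes; constrained expansion = 7.389 − 1.3 = 6.089 mm.
The walls impose strain ε = −(6.089)/5320 = -1.1445e-03; σ = Eε = 112000 · -1.1445e-03 = -128.2 MPa.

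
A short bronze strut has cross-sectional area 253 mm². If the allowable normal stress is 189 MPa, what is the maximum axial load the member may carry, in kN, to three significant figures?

P_max = σ_allow · A = 189 · 253 = 47820 N = 47.82 kN.

47.8 kN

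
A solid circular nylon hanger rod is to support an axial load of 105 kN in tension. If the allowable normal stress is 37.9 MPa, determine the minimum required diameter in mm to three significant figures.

Required area A ≥ P/σ_allow = 105000/37.9 = 2770 mm².
For a solid circular section, d ≥ √(4A/π) = 59.39 mm.

59.4 mm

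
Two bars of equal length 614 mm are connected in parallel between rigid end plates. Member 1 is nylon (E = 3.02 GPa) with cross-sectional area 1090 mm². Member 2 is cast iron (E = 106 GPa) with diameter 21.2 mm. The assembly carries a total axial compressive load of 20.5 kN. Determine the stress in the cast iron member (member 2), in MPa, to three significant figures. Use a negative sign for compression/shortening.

-53.4 MPa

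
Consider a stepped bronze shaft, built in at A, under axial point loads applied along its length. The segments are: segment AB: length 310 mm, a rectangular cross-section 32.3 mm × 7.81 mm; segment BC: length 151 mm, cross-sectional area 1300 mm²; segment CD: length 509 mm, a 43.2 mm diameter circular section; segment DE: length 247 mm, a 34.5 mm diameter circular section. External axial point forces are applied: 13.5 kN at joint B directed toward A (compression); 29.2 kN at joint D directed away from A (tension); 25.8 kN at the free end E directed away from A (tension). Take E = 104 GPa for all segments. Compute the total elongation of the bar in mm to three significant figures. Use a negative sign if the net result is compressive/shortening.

0.801 mm

Internal axial forces (sectioning from the free end, tension +): N_DE = 25.8 kN, N_CD = 55 kN, N_BC = 55 kN, N_AB = 41.5 kN.
A_AB = 252.3 mm².
A_CD = 1466 mm².
A_DE = 934.8 mm².
δ_AB = 41500·310/(252.3·104000) = 0.4904 mm
δ_BC = 55000·151/(1300·104000) = 0.06143 mm
δ_CD = 55000·509/(1466·104000) = 0.1836 mm
δ_DE = 25800·247/(934.8·104000) = 0.06555 mm
δ = Σδ_i = 0.801 mm.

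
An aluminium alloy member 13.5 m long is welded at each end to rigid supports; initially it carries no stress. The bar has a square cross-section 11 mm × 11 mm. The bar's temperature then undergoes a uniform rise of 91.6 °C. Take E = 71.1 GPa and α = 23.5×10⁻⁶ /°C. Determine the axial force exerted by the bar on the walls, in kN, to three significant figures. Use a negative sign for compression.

-18.5 kN

Free thermal expansion αLΔT = 23.5e-6 · 13500 · 91.6 = 29.06 mm.
The walls impose strain ε = −(29.06)/13500 = -2.1526e-03; σ = Eε = 71100 · -2.1526e-03 = -153 MPa.
Wall reaction R = σ·A = -153·121 = -18520 N = -18.52 kN.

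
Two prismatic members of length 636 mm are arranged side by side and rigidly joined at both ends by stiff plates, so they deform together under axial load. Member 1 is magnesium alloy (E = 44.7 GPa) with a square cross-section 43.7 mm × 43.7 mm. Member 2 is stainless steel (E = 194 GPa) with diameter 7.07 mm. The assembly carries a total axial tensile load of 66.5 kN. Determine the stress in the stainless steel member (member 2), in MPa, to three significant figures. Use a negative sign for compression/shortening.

139 MPa

A_1 = 1910 mm².
A_2 = 39.26 mm².
Equal strain + equilibrium ⇒ each member carries load in proportion to AE: A₁E₁ = 85360000 N, A₂E₂ = 7616000 N, ΣAE = 92980000 N.
σ₂ = P·E₂/ΣAE = 66500·194000/92980000 = 138.8 MPa.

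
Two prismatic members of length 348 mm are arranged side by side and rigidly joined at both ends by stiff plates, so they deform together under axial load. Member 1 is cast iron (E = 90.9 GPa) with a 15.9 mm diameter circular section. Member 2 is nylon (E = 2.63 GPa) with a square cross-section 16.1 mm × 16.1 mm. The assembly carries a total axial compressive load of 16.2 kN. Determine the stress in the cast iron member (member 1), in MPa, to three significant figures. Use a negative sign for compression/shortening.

A_1 = 198.6 mm².
A_2 = 259.2 mm².
Equal strain + equilibrium ⇒ each member carries load in proportion to AE: A₁E₁ = 18050000 N, A₂E₂ = 681700 N, ΣAE = 18730000 N.
σ₁ = P·E₁/ΣAE = -16200·90900/18730000 = -78.62 MPa.

-78.6 MPa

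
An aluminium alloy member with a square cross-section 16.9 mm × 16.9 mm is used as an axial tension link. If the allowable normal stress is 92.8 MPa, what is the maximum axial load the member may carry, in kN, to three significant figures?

A = 285.6 mm².
P_max = σ_allow · A = 92.8 · 285.6 = 26500 N = 26.5 kN.

26.5 kN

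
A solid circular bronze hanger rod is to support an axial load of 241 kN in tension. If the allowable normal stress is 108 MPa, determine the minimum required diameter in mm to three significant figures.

53.3 mm

Required area A ≥ P/σ_allow = 241000/108 = 2231 mm².
For a solid circular section, d ≥ √(4A/π) = 53.3 mm.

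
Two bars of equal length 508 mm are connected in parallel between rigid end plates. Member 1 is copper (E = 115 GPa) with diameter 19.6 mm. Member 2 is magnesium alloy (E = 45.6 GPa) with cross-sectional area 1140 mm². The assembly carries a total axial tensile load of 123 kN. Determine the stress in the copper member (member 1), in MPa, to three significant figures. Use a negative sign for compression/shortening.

A_1 = 301.7 mm².
Equal strain + equilibrium ⇒ each member carries load in proportion to AE: A₁E₁ = 34700000 N, A₂E₂ = 51980000 N, ΣAE = 86680000 N.
σ₁ = P·E₁/ΣAE = 123000·115000/86680000 = 163.2 MPa.

163 MPa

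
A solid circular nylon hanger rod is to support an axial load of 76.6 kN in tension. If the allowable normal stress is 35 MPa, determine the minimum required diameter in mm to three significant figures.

Required area A ≥ P/σ_allow = 76600/35 = 2189 mm².
For a solid circular section, d ≥ √(4A/π) = 52.79 mm.

52.8 mm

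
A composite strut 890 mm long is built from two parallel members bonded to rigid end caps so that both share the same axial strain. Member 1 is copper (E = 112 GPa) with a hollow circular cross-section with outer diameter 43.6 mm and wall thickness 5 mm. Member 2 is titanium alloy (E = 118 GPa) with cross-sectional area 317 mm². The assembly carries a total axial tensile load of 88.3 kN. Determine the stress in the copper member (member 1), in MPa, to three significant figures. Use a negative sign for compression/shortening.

93.9 MPa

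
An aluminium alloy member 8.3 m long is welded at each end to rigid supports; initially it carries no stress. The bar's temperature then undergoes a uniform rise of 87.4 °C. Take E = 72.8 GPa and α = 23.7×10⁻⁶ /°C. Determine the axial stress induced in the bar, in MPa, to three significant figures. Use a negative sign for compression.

Free thermal expansion αLΔT = 23.7e-6 · 8300 · 87.4 = 17.19 mm.
The walls impose strain ε = −(17.19)/8300 = -2.0714e-03; σ = Eε = 72800 · -2.0714e-03 = -150.8 MPa.

-151 MPa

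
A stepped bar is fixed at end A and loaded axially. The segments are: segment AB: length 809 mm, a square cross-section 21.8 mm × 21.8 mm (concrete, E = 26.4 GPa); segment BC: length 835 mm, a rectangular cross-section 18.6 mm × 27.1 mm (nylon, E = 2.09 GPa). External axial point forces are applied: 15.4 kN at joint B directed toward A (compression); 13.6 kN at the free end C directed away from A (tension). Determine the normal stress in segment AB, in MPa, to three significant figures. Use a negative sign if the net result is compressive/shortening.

Internal axial forces (sectioning from the free end, tension +): N_BC = 13.6 kN, N_AB = -1.8 kN.
A_AB = 475.2 mm².
σ_AB = N_AB/A_AB = -1800/475.2 = -3.788 MPa.

-3.79 MPa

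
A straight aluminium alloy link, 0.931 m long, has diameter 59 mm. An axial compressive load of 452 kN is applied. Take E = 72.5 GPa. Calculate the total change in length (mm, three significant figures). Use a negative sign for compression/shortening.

A = 2734 mm².
δ_mech = NL/(AE) = -452000·931/(2734·72500) = -2.123 mm.

-2.12 mm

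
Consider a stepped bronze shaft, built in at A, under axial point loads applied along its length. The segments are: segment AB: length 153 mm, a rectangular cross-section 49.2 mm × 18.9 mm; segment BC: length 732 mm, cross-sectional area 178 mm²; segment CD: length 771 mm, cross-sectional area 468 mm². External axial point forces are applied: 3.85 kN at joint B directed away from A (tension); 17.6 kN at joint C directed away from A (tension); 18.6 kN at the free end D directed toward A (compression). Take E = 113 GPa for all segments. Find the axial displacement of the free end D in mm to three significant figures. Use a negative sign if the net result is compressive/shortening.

-0.303 mm

Internal axial forces (sectioning from the free end, tension +): N_CD = -18.6 kN, N_BC = -1 kN, N_AB = 2.85 kN.
A_AB = 929.9 mm².
δ_AB = 2850·153/(929.9·113000) = 0.00415 mm
δ_BC = -1000·732/(178·113000) = -0.03639 mm
δ_CD = -18600·771/(468·113000) = -0.2712 mm
δ = Σδ_i = -0.3034 mm.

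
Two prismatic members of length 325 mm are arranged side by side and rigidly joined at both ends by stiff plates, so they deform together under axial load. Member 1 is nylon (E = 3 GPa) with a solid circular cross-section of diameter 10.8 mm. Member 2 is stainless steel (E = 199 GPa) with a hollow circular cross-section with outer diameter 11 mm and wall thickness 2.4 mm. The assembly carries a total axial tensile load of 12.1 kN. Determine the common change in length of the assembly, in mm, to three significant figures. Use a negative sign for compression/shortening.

0.298 mm

A_1 = 91.61 mm².
A_2 = 64.84 mm².
Equal strain + equilibrium ⇒ each member carries load in proportion to AE: A₁E₁ = 274800 N, A₂E₂ = 12900000 N, ΣAE = 13180000 N.
δ = PL/ΣAE = 12100·325/13180000 = 0.2984 mm.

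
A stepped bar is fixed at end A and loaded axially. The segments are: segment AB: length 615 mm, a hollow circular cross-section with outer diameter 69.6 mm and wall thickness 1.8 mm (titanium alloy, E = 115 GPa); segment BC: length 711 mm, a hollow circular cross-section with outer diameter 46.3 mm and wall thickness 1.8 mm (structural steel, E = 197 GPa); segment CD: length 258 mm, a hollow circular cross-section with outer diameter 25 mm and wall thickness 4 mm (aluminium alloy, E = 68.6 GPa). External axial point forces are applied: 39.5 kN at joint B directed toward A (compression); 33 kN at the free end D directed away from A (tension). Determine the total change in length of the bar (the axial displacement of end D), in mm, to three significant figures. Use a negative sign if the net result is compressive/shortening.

0.853 mm

Internal axial forces (sectioning from the free end, tension +): N_CD = 33 kN, N_BC = 33 kN, N_AB = -6.5 kN.
A_AB = 383.4 mm².
A_BC = 251.6 mm².
A_CD = 263.9 mm².
δ_AB = -6500·615/(383.4·115000) = -0.09066 mm
δ_BC = 33000·711/(251.6·197000) = 0.4733 mm
δ_CD = 33000·258/(263.9·68600) = 0.4703 mm
δ = Σδ_i = 0.8529 mm.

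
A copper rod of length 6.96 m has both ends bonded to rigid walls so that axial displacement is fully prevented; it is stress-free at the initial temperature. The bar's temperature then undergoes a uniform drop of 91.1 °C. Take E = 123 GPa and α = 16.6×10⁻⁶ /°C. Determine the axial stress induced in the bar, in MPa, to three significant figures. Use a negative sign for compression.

186 MPa

Free thermal expansion αLΔT = 16.6e-6 · 6960 · -91.1 = -10.53 mm.
The walls impose strain ε = −(-10.53)/6960 = 1.5123e-03; σ = Eε = 123000 · 1.5123e-03 = 186 MPa.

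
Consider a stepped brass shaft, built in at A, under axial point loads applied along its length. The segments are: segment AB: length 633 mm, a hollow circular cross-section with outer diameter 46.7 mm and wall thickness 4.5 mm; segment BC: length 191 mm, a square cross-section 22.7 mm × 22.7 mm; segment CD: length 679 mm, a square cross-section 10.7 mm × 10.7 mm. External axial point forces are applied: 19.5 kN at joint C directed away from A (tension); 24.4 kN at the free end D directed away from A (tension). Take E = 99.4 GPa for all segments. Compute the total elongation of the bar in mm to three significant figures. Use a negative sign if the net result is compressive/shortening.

2.09 mm

Internal axial forces (sectioning from the free end, tension +): N_CD = 24.4 kN, N_BC = 43.9 kN, N_AB = 43.9 kN.
A_AB = 596.6 mm².
A_BC = 515.3 mm².
A_CD = 114.5 mm².
δ_AB = 43900·633/(596.6·99400) = 0.4686 mm
δ_BC = 43900·191/(515.3·99400) = 0.1637 mm
δ_CD = 24400·679/(114.5·99400) = 1.456 mm
δ = Σδ_i = 2.088 mm.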